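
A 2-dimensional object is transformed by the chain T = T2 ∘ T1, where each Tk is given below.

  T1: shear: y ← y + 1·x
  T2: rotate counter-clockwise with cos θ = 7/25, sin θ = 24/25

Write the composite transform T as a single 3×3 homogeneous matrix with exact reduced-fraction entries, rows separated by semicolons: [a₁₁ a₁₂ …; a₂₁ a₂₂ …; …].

T = [-17/25 -24/25 0; 31/25 7/25 0; 0 0 1]

T1 = [1 0 0; 1 1 0; 0 0 1]
T2·T1 = [-17/25 -24/25 0; 31/25 7/25 0; 0 0 1]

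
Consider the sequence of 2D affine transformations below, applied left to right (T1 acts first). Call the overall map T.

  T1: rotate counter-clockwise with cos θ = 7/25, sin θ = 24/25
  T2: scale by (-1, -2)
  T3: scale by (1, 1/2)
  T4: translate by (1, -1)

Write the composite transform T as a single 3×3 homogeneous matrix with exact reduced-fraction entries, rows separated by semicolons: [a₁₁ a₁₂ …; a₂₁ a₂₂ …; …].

T = [-7/25 24/25 1; -24/25 -7/25 -1; 0 0 1]

T1 = [7/25 -24/25 0; 24/25 7/25 0; 0 0 1]
T2·T1 = [-7/25 24/25 0; -48/25 -14/25 0; 0 0 1]
T3·…·T1 = [-7/25 24/25 0; -24/25 -7/25 0; 0 0 1]
T4·…·T1 = [-7/25 24/25 1; -24/25 -7/25 -1; 0 0 1]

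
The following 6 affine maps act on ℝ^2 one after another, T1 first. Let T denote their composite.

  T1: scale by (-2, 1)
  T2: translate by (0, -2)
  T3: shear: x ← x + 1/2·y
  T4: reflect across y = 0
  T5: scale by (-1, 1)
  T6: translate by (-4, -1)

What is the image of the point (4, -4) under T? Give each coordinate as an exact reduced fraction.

T1 scale by (-2, 1): (4, -4) → (-8, -4)
T2 translate by (0, -2): (-8, -4) → (-8, -6)
T3 shear: x ← x + 1/2·y: (-8, -6) → (-11, -6)
T4 reflect across y = 0: (-11, -6) → (-11, 6)
T5 scale by (-1, 1): (-11, 6) → (11, 6)
T6 translate by (-4, -1): (11, 6) → (7, 5)

T(p) = (7, 5)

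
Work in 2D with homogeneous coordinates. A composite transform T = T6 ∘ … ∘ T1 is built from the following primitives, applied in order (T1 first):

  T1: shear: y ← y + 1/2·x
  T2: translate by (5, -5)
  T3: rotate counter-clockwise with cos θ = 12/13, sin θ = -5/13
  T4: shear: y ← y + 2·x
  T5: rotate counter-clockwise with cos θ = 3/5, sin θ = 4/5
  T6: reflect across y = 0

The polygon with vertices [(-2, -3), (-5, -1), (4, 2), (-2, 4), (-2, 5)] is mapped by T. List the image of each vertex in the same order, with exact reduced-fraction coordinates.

T1 shear: y ← y + 1/2·x: (-2, -3) → (-2, -4); (-5, -1) → (-5, -7/2); (4, 2) → (4, 4); (-2, 4) → (-2, 3); (-2, 5) → (-2, 4)
T2 translate by (5, -5): (-2, -4) → (3, -9); (-5, -7/2) → (0, -17/2); (4, 4) → (9, -1); (-2, 3) → (3, -2); (-2, 4) → (3, -1)
T3 rotate counter-clockwise with cos θ = 12/13, sin θ = -5/13: (3, -9) → (-9/13, -123/13); (0, -17/2) → (-85/26, -102/13); (9, -1) → (103/13, -57/13); (3, -2) → (2, -3); (3, -1) → (31/13, -27/13)
T4 shear: y ← y + 2·x: (-9/13, -123/13) → (-9/13, -141/13); (-85/26, -102/13) → (-85/26, -187/13); (103/13, -57/13) → (103/13, 149/13); (2, -3) → (2, 1); (31/13, -27/13) → (31/13, 35/13)
T5 rotate counter-clockwise with cos θ = 3/5, sin θ = 4/5: (-9/13, -141/13) → (537/65, -459/65); (-85/26, -187/13) → (1241/130, -731/65); (103/13, 149/13) → (-287/65, 859/65); (2, 1) → (2/5, 11/5); (31/13, 35/13) → (-47/65, 229/65)
T6 reflect across y = 0: (537/65, -459/65) → (537/65, 459/65); (1241/130, -731/65) → (1241/130, 731/65); (-287/65, 859/65) → (-287/65, -859/65); (2/5, 11/5) → (2/5, -11/5); (-47/65, 229/65) → (-47/65, -229/65)

image vertices: (537/65, 459/65), (1241/130, 731/65), (-287/65, -859/65), (2/5, -11/5), (-47/65, -229/65)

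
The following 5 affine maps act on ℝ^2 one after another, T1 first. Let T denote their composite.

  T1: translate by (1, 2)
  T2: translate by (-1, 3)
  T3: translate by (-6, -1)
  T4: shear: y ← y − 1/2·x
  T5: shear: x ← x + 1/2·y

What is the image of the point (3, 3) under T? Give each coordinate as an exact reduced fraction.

T1 translate by (1, 2): (3, 3) → (4, 5)
T2 translate by (-1, 3): (4, 5) → (3, 8)
T3 translate by (-6, -1): (3, 8) → (-3, 7)
T4 shear: y ← y − 1/2·x: (-3, 7) → (-3, 17/2)
T5 shear: x ← x + 1/2·y: (-3, 17/2) → (5/4, 17/2)

T(p) = (5/4, 17/2)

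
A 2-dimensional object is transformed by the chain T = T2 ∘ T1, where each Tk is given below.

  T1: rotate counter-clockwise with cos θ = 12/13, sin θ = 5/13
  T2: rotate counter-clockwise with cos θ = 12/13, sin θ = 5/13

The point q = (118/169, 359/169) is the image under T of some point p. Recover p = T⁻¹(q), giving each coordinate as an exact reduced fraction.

T1 = [12/13 -5/13 0; 5/13 12/13 0; 0 0 1]
T2·T1 = [119/169 -120/169 0; 120/169 119/169 0; 0 0 1]
det M = 1; M⁻¹ = [119/169 120/169 0; -120/169 119/169 0; 0 0 1]
M⁻¹ · (118/169, 359/169)ᵀ = (2, 1)ᵀ

p = (2, 1)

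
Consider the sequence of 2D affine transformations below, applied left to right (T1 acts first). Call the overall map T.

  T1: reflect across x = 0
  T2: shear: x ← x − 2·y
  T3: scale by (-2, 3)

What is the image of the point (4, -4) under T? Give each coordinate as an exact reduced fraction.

T1 reflect across x = 0: (4, -4) → (-4, -4)
T2 shear: x ← x − 2·y: (-4, -4) → (4, -4)
T3 scale by (-2, 3): (4, -4) → (-8, -12)

T(p) = (-8, -12)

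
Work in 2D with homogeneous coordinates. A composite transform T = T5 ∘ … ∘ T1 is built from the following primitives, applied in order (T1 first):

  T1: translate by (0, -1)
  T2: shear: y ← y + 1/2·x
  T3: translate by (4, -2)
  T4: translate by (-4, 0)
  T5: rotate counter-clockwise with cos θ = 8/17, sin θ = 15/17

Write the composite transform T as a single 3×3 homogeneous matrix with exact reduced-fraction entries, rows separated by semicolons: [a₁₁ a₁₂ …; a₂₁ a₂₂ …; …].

T1 = [1 0 0; 0 1 -1; 0 0 1]
T2·T1 = [1 0 0; 1/2 1 -1; 0 0 1]
T3·…·T1 = [1 0 4; 1/2 1 -3; 0 0 1]
T4·…·T1 = [1 0 0; 1/2 1 -3; 0 0 1]
T5·…·T1 = [1/34 -15/17 45/17; 19/17 8/17 -24/17; 0 0 1]

T = [1/34 -15/17 45/17; 19/17 8/17 -24/17; 0 0 1]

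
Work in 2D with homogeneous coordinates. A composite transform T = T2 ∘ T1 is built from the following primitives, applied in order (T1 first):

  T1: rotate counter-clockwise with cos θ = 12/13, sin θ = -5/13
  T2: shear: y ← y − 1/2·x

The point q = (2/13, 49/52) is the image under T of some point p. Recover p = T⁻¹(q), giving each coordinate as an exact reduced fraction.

p = (-1/4, 1)

T1 = [12/13 5/13 0; -5/13 12/13 0; 0 0 1]
T2·T1 = [12/13 5/13 0; -11/13 19/26 0; 0 0 1]
det M = 1; M⁻¹ = [19/26 -5/13 0; 11/13 12/13 0; 0 0 1]
M⁻¹ · (2/13, 49/52)ᵀ = (-1/4, 1)ᵀ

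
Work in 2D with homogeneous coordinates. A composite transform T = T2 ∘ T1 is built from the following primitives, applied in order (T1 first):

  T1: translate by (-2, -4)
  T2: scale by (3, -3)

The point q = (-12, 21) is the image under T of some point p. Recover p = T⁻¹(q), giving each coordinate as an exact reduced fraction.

T1 = [1 0 -2; 0 1 -4; 0 0 1]
T2·T1 = [3 0 -6; 0 -3 12; 0 0 1]
det M = -9; M⁻¹ = [1/3 0 2; 0 -1/3 4; 0 0 1]
M⁻¹ · (-12, 21)ᵀ = (-2, -3)ᵀ

p = (-2, -3)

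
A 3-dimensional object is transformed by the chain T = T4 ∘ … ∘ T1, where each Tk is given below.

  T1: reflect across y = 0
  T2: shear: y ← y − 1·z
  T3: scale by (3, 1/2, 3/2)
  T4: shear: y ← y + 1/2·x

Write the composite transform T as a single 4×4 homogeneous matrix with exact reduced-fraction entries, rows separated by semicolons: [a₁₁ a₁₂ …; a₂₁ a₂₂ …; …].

T = [3 0 0 0; 3/2 -1/2 -1/2 0; 0 0 3/2 0; 0 0 0 1]

T1 = [1 0 0 0; 0 -1 0 0; 0 0 1 0; 0 0 0 1]
T2·T1 = [1 0 0 0; 0 -1 -1 0; 0 0 1 0; 0 0 0 1]
T3·…·T1 = [3 0 0 0; 0 -1/2 -1/2 0; 0 0 3/2 0; 0 0 0 1]
T4·…·T1 = [3 0 0 0; 3/2 -1/2 -1/2 0; 0 0 3/2 0; 0 0 0 1]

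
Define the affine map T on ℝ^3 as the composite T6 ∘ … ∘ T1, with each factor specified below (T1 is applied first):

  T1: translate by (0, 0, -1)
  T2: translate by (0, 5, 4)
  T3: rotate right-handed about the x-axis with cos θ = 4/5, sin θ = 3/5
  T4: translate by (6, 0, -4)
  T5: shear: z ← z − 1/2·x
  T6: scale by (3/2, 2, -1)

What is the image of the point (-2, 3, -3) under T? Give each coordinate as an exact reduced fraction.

T(p) = (6, 64/5, 6/5)

T1 translate by (0, 0, -1): (-2, 3, -3) → (-2, 3, -4)
T2 translate by (0, 5, 4): (-2, 3, -4) → (-2, 8, 0)
T3 rotate right-handed about the x-axis with cos θ = 4/5, sin θ = 3/5: (-2, 8, 0) → (-2, 32/5, 24/5)
T4 translate by (6, 0, -4): (-2, 32/5, 24/5) → (4, 32/5, 4/5)
T5 shear: z ← z − 1/2·x: (4, 32/5, 4/5) → (4, 32/5, -6/5)
T6 scale by (3/2, 2, -1): (4, 32/5, -6/5) → (6, 64/5, 6/5)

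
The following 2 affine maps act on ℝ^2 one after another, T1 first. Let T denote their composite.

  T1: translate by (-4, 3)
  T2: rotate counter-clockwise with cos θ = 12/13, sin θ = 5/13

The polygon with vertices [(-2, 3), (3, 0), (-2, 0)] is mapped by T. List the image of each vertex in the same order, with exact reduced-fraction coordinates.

image vertices: (-102/13, 42/13), (-27/13, 31/13), (-87/13, 6/13)

T1 translate by (-4, 3): (-2, 3) → (-6, 6); (3, 0) → (-1, 3); (-2, 0) → (-6, 3)
T2 rotate counter-clockwise with cos θ = 12/13, sin θ = 5/13: (-6, 6) → (-102/13, 42/13); (-1, 3) → (-27/13, 31/13); (-6, 3) → (-87/13, 6/13)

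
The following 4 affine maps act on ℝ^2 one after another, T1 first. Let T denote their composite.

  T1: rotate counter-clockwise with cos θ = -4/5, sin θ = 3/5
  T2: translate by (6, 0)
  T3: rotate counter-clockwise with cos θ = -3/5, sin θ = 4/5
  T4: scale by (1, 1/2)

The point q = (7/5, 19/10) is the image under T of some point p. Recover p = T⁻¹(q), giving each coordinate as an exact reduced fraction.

p = (1, 5)

T1 = [-4/5 -3/5 0; 3/5 -4/5 0; 0 0 1]
T2·T1 = [-4/5 -3/5 6; 3/5 -4/5 0; 0 0 1]
T3·…·T1 = [0 1 -18/5; -1 0 24/5; 0 0 1]
T4·…·T1 = [0 1 -18/5; -1/2 0 12/5; 0 0 1]
det M = 1/2; M⁻¹ = [0 -2 24/5; 1 0 18/5; 0 0 1]
M⁻¹ · (7/5, 19/10)ᵀ = (1, 5)ᵀ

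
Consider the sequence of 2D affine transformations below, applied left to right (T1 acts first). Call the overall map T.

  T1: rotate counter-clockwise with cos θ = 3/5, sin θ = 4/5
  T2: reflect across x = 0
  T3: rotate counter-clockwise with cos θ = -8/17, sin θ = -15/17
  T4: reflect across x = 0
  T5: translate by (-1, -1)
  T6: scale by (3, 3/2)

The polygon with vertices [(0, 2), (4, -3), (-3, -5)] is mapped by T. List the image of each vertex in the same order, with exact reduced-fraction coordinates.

image vertices: (-333/85, -759/170), (-1146/85, 657/170), (696/85, 444/85)

T1 rotate counter-clockwise with cos θ = 3/5, sin θ = 4/5: (0, 2) → (-8/5, 6/5); (4, -3) → (24/5, 7/5); (-3, -5) → (11/5, -27/5)
T2 reflect across x = 0: (-8/5, 6/5) → (8/5, 6/5); (24/5, 7/5) → (-24/5, 7/5); (11/5, -27/5) → (-11/5, -27/5)
T3 rotate counter-clockwise with cos θ = -8/17, sin θ = -15/17: (8/5, 6/5) → (26/85, -168/85); (-24/5, 7/5) → (297/85, 304/85); (-11/5, -27/5) → (-317/85, 381/85)
T4 reflect across x = 0: (26/85, -168/85) → (-26/85, -168/85); (297/85, 304/85) → (-297/85, 304/85); (-317/85, 381/85) → (317/85, 381/85)
T5 translate by (-1, -1): (-26/85, -168/85) → (-111/85, -253/85); (-297/85, 304/85) → (-382/85, 219/85); (317/85, 381/85) → (232/85, 296/85)
T6 scale by (3, 3/2): (-111/85, -253/85) → (-333/85, -759/170); (-382/85, 219/85) → (-1146/85, 657/170); (232/85, 296/85) → (696/85, 444/85)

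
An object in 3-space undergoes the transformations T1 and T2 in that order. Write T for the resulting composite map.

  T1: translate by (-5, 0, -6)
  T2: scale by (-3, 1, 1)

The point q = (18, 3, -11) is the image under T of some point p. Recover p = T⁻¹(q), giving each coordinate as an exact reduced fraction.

T1 = [1 0 0 -5; 0 1 0 0; 0 0 1 -6; 0 0 0 1]
T2·T1 = [-3 0 0 15; 0 1 0 0; 0 0 1 -6; 0 0 0 1]
det M = -3; M⁻¹ = [-1/3 0 0 5; 0 1 0 0; 0 0 1 6; 0 0 0 1]
M⁻¹ · (18, 3, -11)ᵀ = (-1, 3, -5)ᵀ

p = (-1, 3, -5)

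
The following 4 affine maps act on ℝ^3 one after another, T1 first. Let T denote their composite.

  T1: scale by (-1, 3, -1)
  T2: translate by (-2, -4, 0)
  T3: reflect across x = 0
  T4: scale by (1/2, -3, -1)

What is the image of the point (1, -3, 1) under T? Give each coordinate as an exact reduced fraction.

T1 scale by (-1, 3, -1): (1, -3, 1) → (-1, -9, -1)
T2 translate by (-2, -4, 0): (-1, -9, -1) → (-3, -13, -1)
T3 reflect across x = 0: (-3, -13, -1) → (3, -13, -1)
T4 scale by (1/2, -3, -1): (3, -13, -1) → (3/2, 39, 1)

T(p) = (3/2, 39, 1)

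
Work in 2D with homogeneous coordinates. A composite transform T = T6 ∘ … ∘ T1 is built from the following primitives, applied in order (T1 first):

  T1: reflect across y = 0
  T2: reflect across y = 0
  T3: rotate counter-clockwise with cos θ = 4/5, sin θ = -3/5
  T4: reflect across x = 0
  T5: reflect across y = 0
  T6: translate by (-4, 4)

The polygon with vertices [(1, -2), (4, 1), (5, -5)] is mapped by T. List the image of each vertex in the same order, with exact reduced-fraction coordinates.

image vertices: (-18/5, 31/5), (-39/5, 28/5), (-5, 11)

T1 reflect across y = 0: (1, -2) → (1, 2); (4, 1) → (4, -1); (5, -5) → (5, 5)
T2 reflect across y = 0: (1, 2) → (1, -2); (4, -1) → (4, 1); (5, 5) → (5, -5)
T3 rotate counter-clockwise with cos θ = 4/5, sin θ = -3/5: (1, -2) → (-2/5, -11/5); (4, 1) → (19/5, -8/5); (5, -5) → (1, -7)
T4 reflect across x = 0: (-2/5, -11/5) → (2/5, -11/5); (19/5, -8/5) → (-19/5, -8/5); (1, -7) → (-1, -7)
T5 reflect across y = 0: (2/5, -11/5) → (2/5, 11/5); (-19/5, -8/5) → (-19/5, 8/5); (-1, -7) → (-1, 7)
T6 translate by (-4, 4): (2/5, 11/5) → (-18/5, 31/5); (-19/5, 8/5) → (-39/5, 28/5); (-1, 7) → (-5, 11)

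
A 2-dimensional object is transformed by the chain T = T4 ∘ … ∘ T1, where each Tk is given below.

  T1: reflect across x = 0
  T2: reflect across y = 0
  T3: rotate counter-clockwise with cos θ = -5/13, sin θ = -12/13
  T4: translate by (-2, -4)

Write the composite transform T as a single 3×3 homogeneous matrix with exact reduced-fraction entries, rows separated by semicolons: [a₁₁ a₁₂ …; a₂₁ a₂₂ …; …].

T = [5/13 -12/13 -2; 12/13 5/13 -4; 0 0 1]

T1 = [-1 0 0; 0 1 0; 0 0 1]
T2·T1 = [-1 0 0; 0 -1 0; 0 0 1]
T3·…·T1 = [5/13 -12/13 0; 12/13 5/13 0; 0 0 1]
T4·…·T1 = [5/13 -12/13 -2; 12/13 5/13 -4; 0 0 1]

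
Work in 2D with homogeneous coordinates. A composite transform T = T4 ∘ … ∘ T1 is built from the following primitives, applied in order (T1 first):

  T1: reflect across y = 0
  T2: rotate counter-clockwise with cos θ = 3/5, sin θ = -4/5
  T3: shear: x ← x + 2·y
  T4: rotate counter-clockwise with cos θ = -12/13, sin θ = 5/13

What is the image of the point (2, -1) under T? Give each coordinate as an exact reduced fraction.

T(p) = (5/13, 12/13)

T1 reflect across y = 0: (2, -1) → (2, 1)
T2 rotate counter-clockwise with cos θ = 3/5, sin θ = -4/5: (2, 1) → (2, -1)
T3 shear: x ← x + 2·y: (2, -1) → (0, -1)
T4 rotate counter-clockwise with cos θ = -12/13, sin θ = 5/13: (0, -1) → (5/13, 12/13)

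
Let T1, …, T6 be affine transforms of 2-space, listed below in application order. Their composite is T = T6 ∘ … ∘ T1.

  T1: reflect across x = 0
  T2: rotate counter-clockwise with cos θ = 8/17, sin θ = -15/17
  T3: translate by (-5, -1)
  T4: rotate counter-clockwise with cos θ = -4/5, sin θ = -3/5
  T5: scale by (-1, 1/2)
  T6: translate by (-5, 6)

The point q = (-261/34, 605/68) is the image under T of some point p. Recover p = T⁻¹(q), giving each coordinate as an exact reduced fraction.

p = (-3/2, -3/2)

T1 = [-1 0 0; 0 1 0; 0 0 1]
T2·T1 = [-8/17 15/17 0; 15/17 8/17 0; 0 0 1]
T3·…·T1 = [-8/17 15/17 -5; 15/17 8/17 -1; 0 0 1]
T4·…·T1 = [77/85 -36/85 17/5; -36/85 -77/85 19/5; 0 0 1]
T5·…·T1 = [-77/85 36/85 -17/5; -18/85 -77/170 19/10; 0 0 1]
T6·…·T1 = [-77/85 36/85 -42/5; -18/85 -77/170 79/10; 0 0 1]
det M = 1/2; M⁻¹ = [-77/85 -72/85 -78/85; 36/85 -154/85 1519/85; 0 0 1]
M⁻¹ · (-261/34, 605/68)ᵀ = (-3/2, -3/2)ᵀ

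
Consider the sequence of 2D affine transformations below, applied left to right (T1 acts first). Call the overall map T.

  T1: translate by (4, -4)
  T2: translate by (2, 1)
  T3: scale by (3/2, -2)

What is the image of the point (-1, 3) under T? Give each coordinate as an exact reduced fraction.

T(p) = (15/2, 0)

T1 translate by (4, -4): (-1, 3) → (3, -1)
T2 translate by (2, 1): (3, -1) → (5, 0)
T3 scale by (3/2, -2): (5, 0) → (15/2, 0)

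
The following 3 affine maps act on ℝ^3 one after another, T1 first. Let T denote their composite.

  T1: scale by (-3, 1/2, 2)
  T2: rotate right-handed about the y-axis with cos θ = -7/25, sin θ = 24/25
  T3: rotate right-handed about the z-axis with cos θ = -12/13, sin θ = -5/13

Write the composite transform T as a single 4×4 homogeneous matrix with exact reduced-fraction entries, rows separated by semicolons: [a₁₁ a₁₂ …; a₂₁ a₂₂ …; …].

T1 = [-3 0 0 0; 0 1/2 0 0; 0 0 2 0; 0 0 0 1]
T2·T1 = [21/25 0 48/25 0; 0 1/2 0 0; 72/25 0 -14/25 0; 0 0 0 1]
T3·…·T1 = [-252/325 5/26 -576/325 0; -21/65 -6/13 -48/65 0; 72/25 0 -14/25 0; 0 0 0 1]

T = [-252/325 5/26 -576/325 0; -21/65 -6/13 -48/65 0; 72/25 0 -14/25 0; 0 0 0 1]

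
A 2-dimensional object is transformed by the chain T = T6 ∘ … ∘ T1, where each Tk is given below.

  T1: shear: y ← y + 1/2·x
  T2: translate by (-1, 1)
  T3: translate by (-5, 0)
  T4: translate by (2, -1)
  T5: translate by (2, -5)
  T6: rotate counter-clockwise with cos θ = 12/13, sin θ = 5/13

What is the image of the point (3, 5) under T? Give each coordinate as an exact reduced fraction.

T1 shear: y ← y + 1/2·x: (3, 5) → (3, 13/2)
T2 translate by (-1, 1): (3, 13/2) → (2, 15/2)
T3 translate by (-5, 0): (2, 15/2) → (-3, 15/2)
T4 translate by (2, -1): (-3, 15/2) → (-1, 13/2)
T5 translate by (2, -5): (-1, 13/2) → (1, 3/2)
T6 rotate counter-clockwise with cos θ = 12/13, sin θ = 5/13: (1, 3/2) → (9/26, 23/13)

T(p) = (9/26, 23/13)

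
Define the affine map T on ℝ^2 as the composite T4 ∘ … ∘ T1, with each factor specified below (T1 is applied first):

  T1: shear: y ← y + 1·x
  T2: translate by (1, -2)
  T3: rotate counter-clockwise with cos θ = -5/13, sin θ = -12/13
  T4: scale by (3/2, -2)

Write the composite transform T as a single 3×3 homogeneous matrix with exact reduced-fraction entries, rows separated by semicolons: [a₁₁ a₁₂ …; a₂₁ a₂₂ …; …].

T1 = [1 0 0; 1 1 0; 0 0 1]
T2·T1 = [1 0 1; 1 1 -2; 0 0 1]
T3·…·T1 = [7/13 12/13 -29/13; -17/13 -5/13 -2/13; 0 0 1]
T4·…·T1 = [21/26 18/13 -87/26; 34/13 10/13 4/13; 0 0 1]

T = [21/26 18/13 -87/26; 34/13 10/13 4/13; 0 0 1]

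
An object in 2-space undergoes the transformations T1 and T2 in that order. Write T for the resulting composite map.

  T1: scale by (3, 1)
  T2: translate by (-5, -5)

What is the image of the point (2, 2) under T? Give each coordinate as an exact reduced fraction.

T(p) = (1, -3)

T1 scale by (3, 1): (2, 2) → (6, 2)
T2 translate by (-5, -5): (6, 2) → (1, -3)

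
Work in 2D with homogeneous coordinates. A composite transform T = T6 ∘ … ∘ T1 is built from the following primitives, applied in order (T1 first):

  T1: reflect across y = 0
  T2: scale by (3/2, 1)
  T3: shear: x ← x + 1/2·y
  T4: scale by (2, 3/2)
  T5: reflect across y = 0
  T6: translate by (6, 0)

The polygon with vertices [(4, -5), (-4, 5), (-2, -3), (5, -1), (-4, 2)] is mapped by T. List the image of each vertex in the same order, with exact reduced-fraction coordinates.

image vertices: (23, -15/2), (-11, 15/2), (3, -9/2), (22, -3/2), (-8, 3)

T1 reflect across y = 0: (4, -5) → (4, 5); (-4, 5) → (-4, -5); (-2, -3) → (-2, 3); (5, -1) → (5, 1); (-4, 2) → (-4, -2)
T2 scale by (3/2, 1): (4, 5) → (6, 5); (-4, -5) → (-6, -5); (-2, 3) → (-3, 3); (5, 1) → (15/2, 1); (-4, -2) → (-6, -2)
T3 shear: x ← x + 1/2·y: (6, 5) → (17/2, 5); (-6, -5) → (-17/2, -5); (-3, 3) → (-3/2, 3); (15/2, 1) → (8, 1); (-6, -2) → (-7, -2)
T4 scale by (2, 3/2): (17/2, 5) → (17, 15/2); (-17/2, -5) → (-17, -15/2); (-3/2, 3) → (-3, 9/2); (8, 1) → (16, 3/2); (-7, -2) → (-14, -3)
T5 reflect across y = 0: (17, 15/2) → (17, -15/2); (-17, -15/2) → (-17, 15/2); (-3, 9/2) → (-3, -9/2); (16, 3/2) → (16, -3/2); (-14, -3) → (-14, 3)
T6 translate by (6, 0): (17, -15/2) → (23, -15/2); (-17, 15/2) → (-11, 15/2); (-3, -9/2) → (3, -9/2); (16, -3/2) → (22, -3/2); (-14, 3) → (-8, 3)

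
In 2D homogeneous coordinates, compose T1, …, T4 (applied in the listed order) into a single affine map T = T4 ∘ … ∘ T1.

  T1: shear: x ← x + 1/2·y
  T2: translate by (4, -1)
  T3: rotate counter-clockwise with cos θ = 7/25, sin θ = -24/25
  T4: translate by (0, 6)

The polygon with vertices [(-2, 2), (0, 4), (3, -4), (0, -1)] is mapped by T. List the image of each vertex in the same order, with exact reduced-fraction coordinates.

image vertices: (9/5, 17/5), (114/25, 27/25), (-17/5, -1/5), (-47/50, 52/25)

T1 shear: x ← x + 1/2·y: (-2, 2) → (-1, 2); (0, 4) → (2, 4); (3, -4) → (1, -4); (0, -1) → (-1/2, -1)
T2 translate by (4, -1): (-1, 2) → (3, 1); (2, 4) → (6, 3); (1, -4) → (5, -5); (-1/2, -1) → (7/2, -2)
T3 rotate counter-clockwise with cos θ = 7/25, sin θ = -24/25: (3, 1) → (9/5, -13/5); (6, 3) → (114/25, -123/25); (5, -5) → (-17/5, -31/5); (7/2, -2) → (-47/50, -98/25)
T4 translate by (0, 6): (9/5, -13/5) → (9/5, 17/5); (114/25, -123/25) → (114/25, 27/25); (-17/5, -31/5) → (-17/5, -1/5); (-47/50, -98/25) → (-47/50, 52/25)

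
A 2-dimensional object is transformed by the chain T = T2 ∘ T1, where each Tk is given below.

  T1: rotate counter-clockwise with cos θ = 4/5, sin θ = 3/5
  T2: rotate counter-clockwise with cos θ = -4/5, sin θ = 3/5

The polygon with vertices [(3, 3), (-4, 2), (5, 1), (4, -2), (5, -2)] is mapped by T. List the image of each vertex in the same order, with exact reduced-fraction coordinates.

image vertices: (-3, -3), (4, -2), (-5, -1), (-4, 2), (-5, 2)

T1 rotate counter-clockwise with cos θ = 4/5, sin θ = 3/5: (3, 3) → (3/5, 21/5); (-4, 2) → (-22/5, -4/5); (5, 1) → (17/5, 19/5); (4, -2) → (22/5, 4/5); (5, -2) → (26/5, 7/5)
T2 rotate counter-clockwise with cos θ = -4/5, sin θ = 3/5: (3/5, 21/5) → (-3, -3); (-22/5, -4/5) → (4, -2); (17/5, 19/5) → (-5, -1); (22/5, 4/5) → (-4, 2); (26/5, 7/5) → (-5, 2)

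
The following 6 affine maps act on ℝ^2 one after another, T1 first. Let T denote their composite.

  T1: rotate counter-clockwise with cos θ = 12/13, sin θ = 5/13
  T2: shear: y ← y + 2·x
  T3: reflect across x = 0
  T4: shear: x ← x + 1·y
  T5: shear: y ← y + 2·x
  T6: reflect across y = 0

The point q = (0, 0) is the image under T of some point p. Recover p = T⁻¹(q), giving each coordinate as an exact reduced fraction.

p = (0, 0)

T1 = [12/13 -5/13 0; 5/13 12/13 0; 0 0 1]
T2·T1 = [12/13 -5/13 0; 29/13 2/13 0; 0 0 1]
T3·…·T1 = [-12/13 5/13 0; 29/13 2/13 0; 0 0 1]
T4·…·T1 = [17/13 7/13 0; 29/13 2/13 0; 0 0 1]
T5·…·T1 = [17/13 7/13 0; 63/13 16/13 0; 0 0 1]
T6·…·T1 = [17/13 7/13 0; -63/13 -16/13 0; 0 0 1]
det M = 1; M⁻¹ = [-16/13 -7/13 0; 63/13 17/13 0; 0 0 1]
M⁻¹ · (0, 0)ᵀ = (0, 0)ᵀ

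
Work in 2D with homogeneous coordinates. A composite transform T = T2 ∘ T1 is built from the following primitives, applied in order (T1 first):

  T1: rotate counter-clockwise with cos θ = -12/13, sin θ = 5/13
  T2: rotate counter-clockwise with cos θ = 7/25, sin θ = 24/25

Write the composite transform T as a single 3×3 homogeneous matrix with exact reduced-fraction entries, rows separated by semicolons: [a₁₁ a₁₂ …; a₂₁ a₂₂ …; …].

T = [-204/325 253/325 0; -253/325 -204/325 0; 0 0 1]

T1 = [-12/13 -5/13 0; 5/13 -12/13 0; 0 0 1]
T2·T1 = [-204/325 253/325 0; -253/325 -204/325 0; 0 0 1]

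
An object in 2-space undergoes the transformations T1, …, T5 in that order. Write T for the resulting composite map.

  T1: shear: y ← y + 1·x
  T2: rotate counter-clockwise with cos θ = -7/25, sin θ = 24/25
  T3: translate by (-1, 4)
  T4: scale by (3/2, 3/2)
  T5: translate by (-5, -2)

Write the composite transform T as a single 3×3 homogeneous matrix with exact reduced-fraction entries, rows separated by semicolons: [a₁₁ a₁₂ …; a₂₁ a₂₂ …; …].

T1 = [1 0 0; 1 1 0; 0 0 1]
T2·T1 = [-31/25 -24/25 0; 17/25 -7/25 0; 0 0 1]
T3·…·T1 = [-31/25 -24/25 -1; 17/25 -7/25 4; 0 0 1]
T4·…·T1 = [-93/50 -36/25 -3/2; 51/50 -21/50 6; 0 0 1]
T5·…·T1 = [-93/50 -36/25 -13/2; 51/50 -21/50 4; 0 0 1]

T = [-93/50 -36/25 -13/2; 51/50 -21/50 4; 0 0 1]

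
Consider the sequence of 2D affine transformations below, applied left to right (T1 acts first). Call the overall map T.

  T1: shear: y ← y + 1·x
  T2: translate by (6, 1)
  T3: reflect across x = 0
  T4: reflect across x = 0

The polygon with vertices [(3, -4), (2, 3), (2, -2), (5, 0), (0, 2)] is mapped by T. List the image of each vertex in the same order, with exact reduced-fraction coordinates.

T1 shear: y ← y + 1·x: (3, -4) → (3, -1); (2, 3) → (2, 5); (2, -2) → (2, 0); (5, 0) → (5, 5); (0, 2) → (0, 2)
T2 translate by (6, 1): (3, -1) → (9, 0); (2, 5) → (8, 6); (2, 0) → (8, 1); (5, 5) → (11, 6); (0, 2) → (6, 3)
T3 reflect across x = 0: (9, 0) → (-9, 0); (8, 6) → (-8, 6); (8, 1) → (-8, 1); (11, 6) → (-11, 6); (6, 3) → (-6, 3)
T4 reflect across x = 0: (-9, 0) → (9, 0); (-8, 6) → (8, 6); (-8, 1) → (8, 1); (-11, 6) → (11, 6); (-6, 3) → (6, 3)

image vertices: (9, 0), (8, 6), (8, 1), (11, 6), (6, 3)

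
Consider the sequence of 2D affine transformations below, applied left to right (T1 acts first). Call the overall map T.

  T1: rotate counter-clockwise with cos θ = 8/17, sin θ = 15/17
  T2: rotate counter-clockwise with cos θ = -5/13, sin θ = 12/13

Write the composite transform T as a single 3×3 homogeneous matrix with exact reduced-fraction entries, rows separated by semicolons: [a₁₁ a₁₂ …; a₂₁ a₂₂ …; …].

T = [-220/221 -21/221 0; 21/221 -220/221 0; 0 0 1]

T1 = [8/17 -15/17 0; 15/17 8/17 0; 0 0 1]
T2·T1 = [-220/221 -21/221 0; 21/221 -220/221 0; 0 0 1]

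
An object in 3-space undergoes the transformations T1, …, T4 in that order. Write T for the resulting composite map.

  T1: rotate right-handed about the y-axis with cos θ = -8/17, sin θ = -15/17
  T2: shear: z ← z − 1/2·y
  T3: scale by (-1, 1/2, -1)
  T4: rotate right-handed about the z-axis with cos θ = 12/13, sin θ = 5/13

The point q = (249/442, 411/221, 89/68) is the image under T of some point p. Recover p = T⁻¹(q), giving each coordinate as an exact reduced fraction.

p = (3/4, 3, 1)

T1 = [-8/17 0 -15/17 0; 0 1 0 0; 15/17 0 -8/17 0; 0 0 0 1]
T2·T1 = [-8/17 0 -15/17 0; 0 1 0 0; 15/17 -1/2 -8/17 0; 0 0 0 1]
T3·…·T1 = [8/17 0 15/17 0; 0 1/2 0 0; -15/17 1/2 8/17 0; 0 0 0 1]
T4·…·T1 = [96/221 -5/26 180/221 0; 40/221 6/13 75/221 0; -15/17 1/2 8/17 0; 0 0 0 1]
det M = 1/2; M⁻¹ = [21/221 220/221 -15/17 0; -10/13 24/13 0 0; 220/221 -21/221 8/17 0; 0 0 0 1]
M⁻¹ · (249/442, 411/221, 89/68)ᵀ = (3/4, 3, 1)ᵀ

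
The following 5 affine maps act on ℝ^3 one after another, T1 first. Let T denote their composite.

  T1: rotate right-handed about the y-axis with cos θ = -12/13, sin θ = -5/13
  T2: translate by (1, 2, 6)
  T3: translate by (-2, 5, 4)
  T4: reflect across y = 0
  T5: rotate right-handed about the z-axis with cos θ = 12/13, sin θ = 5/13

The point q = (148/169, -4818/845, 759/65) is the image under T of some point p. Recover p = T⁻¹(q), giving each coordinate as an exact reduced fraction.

T1 = [-12/13 0 -5/13 0; 0 1 0 0; 5/13 0 -12/13 0; 0 0 0 1]
T2·T1 = [-12/13 0 -5/13 1; 0 1 0 2; 5/13 0 -12/13 6; 0 0 0 1]
T3·…·T1 = [-12/13 0 -5/13 -1; 0 1 0 7; 5/13 0 -12/13 10; 0 0 0 1]
T4·…·T1 = [-12/13 0 -5/13 -1; 0 -1 0 -7; 5/13 0 -12/13 10; 0 0 0 1]
T5·…·T1 = [-144/169 5/13 -60/169 23/13; -60/169 -12/13 -25/169 -89/13; 5/13 0 -12/13 10; 0 0 0 1]
det M = -1; M⁻¹ = [-144/169 -60/169 5/13 -62/13; 5/13 -12/13 0 -7; -60/169 -25/169 -12/13 115/13; 0 0 0 1]
M⁻¹ · (148/169, -4818/845, 759/65)ᵀ = (1, -7/5, -7/5)ᵀ

p = (1, -7/5, -7/5)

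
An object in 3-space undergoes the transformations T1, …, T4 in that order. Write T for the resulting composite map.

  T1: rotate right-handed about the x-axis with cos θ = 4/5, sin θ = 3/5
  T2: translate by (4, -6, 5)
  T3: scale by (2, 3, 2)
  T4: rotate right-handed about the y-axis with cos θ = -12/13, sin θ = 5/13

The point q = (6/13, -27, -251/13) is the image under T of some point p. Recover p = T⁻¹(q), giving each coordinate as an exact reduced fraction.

p = (-1/2, 0, 5)

T1 = [1 0 0 0; 0 4/5 -3/5 0; 0 3/5 4/5 0; 0 0 0 1]
T2·T1 = [1 0 0 4; 0 4/5 -3/5 -6; 0 3/5 4/5 5; 0 0 0 1]
T3·…·T1 = [2 0 0 8; 0 12/5 -9/5 -18; 0 6/5 8/5 10; 0 0 0 1]
T4·…·T1 = [-24/13 6/13 8/13 -46/13; 0 12/5 -9/5 -18; -10/13 -72/65 -96/65 -160/13; 0 0 0 1]
det M = 12; M⁻¹ = [-6/13 0 -5/26 -4; 3/26 4/15 -18/65 9/5; 2/13 -1/5 -24/65 -38/5; 0 0 0 1]
M⁻¹ · (6/13, -27, -251/13)ᵀ = (-1/2, 0, 5)ᵀ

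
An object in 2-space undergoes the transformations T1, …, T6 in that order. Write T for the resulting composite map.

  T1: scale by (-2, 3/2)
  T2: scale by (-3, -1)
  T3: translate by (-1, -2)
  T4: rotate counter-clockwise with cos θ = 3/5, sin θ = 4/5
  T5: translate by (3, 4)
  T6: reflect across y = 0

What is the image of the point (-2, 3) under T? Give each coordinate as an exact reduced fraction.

T1 scale by (-2, 3/2): (-2, 3) → (4, 9/2)
T2 scale by (-3, -1): (4, 9/2) → (-12, -9/2)
T3 translate by (-1, -2): (-12, -9/2) → (-13, -13/2)
T4 rotate counter-clockwise with cos θ = 3/5, sin θ = 4/5: (-13, -13/2) → (-13/5, -143/10)
T5 translate by (3, 4): (-13/5, -143/10) → (2/5, -103/10)
T6 reflect across y = 0: (2/5, -103/10) → (2/5, 103/10)

T(p) = (2/5, 103/10)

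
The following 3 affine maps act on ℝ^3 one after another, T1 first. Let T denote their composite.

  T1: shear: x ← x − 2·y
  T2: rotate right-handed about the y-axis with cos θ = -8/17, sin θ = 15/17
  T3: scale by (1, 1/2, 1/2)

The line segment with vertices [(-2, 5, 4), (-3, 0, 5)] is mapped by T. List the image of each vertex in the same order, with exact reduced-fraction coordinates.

T1 shear: x ← x − 2·y: (-2, 5, 4) → (-12, 5, 4); (-3, 0, 5) → (-3, 0, 5)
T2 rotate right-handed about the y-axis with cos θ = -8/17, sin θ = 15/17: (-12, 5, 4) → (156/17, 5, 148/17); (-3, 0, 5) → (99/17, 0, 5/17)
T3 scale by (1, 1/2, 1/2): (156/17, 5, 148/17) → (156/17, 5/2, 74/17); (99/17, 0, 5/17) → (99/17, 0, 5/34)

image vertices: (156/17, 5/2, 74/17), (99/17, 0, 5/34)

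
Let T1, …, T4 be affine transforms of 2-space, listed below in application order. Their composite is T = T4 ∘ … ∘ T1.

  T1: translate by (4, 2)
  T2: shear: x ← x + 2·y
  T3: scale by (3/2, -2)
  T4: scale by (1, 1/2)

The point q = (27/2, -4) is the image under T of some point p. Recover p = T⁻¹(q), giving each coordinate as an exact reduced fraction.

p = (-3, 2)

T1 = [1 0 4; 0 1 2; 0 0 1]
T2·T1 = [1 2 8; 0 1 2; 0 0 1]
T3·…·T1 = [3/2 3 12; 0 -2 -4; 0 0 1]
T4·…·T1 = [3/2 3 12; 0 -1 -2; 0 0 1]
det M = -3/2; M⁻¹ = [2/3 2 -4; 0 -1 -2; 0 0 1]
M⁻¹ · (27/2, -4)ᵀ = (-3, 2)ᵀ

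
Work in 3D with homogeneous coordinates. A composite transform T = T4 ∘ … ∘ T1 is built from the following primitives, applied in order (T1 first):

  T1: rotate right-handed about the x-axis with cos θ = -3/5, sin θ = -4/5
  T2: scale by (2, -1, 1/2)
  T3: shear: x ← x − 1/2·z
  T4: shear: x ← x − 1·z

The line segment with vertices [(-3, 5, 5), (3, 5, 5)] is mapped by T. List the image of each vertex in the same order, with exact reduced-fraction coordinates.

image vertices: (-3/4, -1, -7/2), (45/4, -1, -7/2)

T1 rotate right-handed about the x-axis with cos θ = -3/5, sin θ = -4/5: (-3, 5, 5) → (-3, 1, -7); (3, 5, 5) → (3, 1, -7)
T2 scale by (2, -1, 1/2): (-3, 1, -7) → (-6, -1, -7/2); (3, 1, -7) → (6, -1, -7/2)
T3 shear: x ← x − 1/2·z: (-6, -1, -7/2) → (-17/4, -1, -7/2); (6, -1, -7/2) → (31/4, -1, -7/2)
T4 shear: x ← x − 1·z: (-17/4, -1, -7/2) → (-3/4, -1, -7/2); (31/4, -1, -7/2) → (45/4, -1, -7/2)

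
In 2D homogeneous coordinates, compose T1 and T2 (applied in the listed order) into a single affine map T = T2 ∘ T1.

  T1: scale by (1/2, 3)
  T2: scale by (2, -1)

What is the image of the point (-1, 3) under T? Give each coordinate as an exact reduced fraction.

T(p) = (-1, -9)

T1 scale by (1/2, 3): (-1, 3) → (-1/2, 9)
T2 scale by (2, -1): (-1/2, 9) → (-1, -9)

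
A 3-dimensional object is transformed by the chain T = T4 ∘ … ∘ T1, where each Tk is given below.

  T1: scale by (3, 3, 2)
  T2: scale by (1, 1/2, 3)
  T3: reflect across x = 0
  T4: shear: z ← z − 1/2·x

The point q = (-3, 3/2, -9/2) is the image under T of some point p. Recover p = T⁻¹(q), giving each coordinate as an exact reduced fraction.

T1 = [3 0 0 0; 0 3 0 0; 0 0 2 0; 0 0 0 1]
T2·T1 = [3 0 0 0; 0 3/2 0 0; 0 0 6 0; 0 0 0 1]
T3·…·T1 = [-3 0 0 0; 0 3/2 0 0; 0 0 6 0; 0 0 0 1]
T4·…·T1 = [-3 0 0 0; 0 3/2 0 0; 3/2 0 6 0; 0 0 0 1]
det M = -27; M⁻¹ = [-1/3 0 0 0; 0 2/3 0 0; 1/12 0 1/6 0; 0 0 0 1]
M⁻¹ · (-3, 3/2, -9/2)ᵀ = (1, 1, -1)ᵀ

p = (1, 1, -1)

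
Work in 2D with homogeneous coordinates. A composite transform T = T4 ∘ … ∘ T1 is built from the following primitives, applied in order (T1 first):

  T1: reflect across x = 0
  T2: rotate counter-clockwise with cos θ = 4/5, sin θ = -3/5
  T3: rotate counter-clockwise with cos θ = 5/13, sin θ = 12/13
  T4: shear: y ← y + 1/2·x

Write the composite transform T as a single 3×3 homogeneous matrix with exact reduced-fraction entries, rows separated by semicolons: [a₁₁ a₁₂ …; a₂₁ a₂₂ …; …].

T = [-56/65 -33/65 0; -61/65 79/130 0; 0 0 1]

T1 = [-1 0 0; 0 1 0; 0 0 1]
T2·T1 = [-4/5 3/5 0; 3/5 4/5 0; 0 0 1]
T3·…·T1 = [-56/65 -33/65 0; -33/65 56/65 0; 0 0 1]
T4·…·T1 = [-56/65 -33/65 0; -61/65 79/130 0; 0 0 1]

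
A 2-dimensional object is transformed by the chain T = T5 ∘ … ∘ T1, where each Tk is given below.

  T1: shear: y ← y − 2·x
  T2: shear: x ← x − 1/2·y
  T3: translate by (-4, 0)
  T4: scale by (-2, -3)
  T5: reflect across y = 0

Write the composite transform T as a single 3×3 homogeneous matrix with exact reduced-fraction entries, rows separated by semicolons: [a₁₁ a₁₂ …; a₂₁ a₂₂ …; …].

T1 = [1 0 0; -2 1 0; 0 0 1]
T2·T1 = [2 -1/2 0; -2 1 0; 0 0 1]
T3·…·T1 = [2 -1/2 -4; -2 1 0; 0 0 1]
T4·…·T1 = [-4 1 8; 6 -3 0; 0 0 1]
T5·…·T1 = [-4 1 8; -6 3 0; 0 0 1]

T = [-4 1 8; -6 3 0; 0 0 1]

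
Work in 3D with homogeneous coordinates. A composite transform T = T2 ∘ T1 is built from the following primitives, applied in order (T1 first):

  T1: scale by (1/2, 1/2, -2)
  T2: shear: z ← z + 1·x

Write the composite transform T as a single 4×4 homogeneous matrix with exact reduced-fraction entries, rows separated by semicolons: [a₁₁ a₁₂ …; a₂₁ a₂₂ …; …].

T1 = [1/2 0 0 0; 0 1/2 0 0; 0 0 -2 0; 0 0 0 1]
T2·T1 = [1/2 0 0 0; 0 1/2 0 0; 1/2 0 -2 0; 0 0 0 1]

T = [1/2 0 0 0; 0 1/2 0 0; 1/2 0 -2 0; 0 0 0 1]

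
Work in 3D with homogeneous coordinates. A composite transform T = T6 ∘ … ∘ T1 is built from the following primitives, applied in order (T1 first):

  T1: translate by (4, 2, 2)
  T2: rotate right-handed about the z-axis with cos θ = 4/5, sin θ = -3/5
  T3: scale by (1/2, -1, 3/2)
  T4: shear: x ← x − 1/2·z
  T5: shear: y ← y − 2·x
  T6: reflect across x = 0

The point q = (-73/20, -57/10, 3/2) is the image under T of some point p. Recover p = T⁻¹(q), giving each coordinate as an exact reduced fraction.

T1 = [1 0 0 4; 0 1 0 2; 0 0 1 2; 0 0 0 1]
T2·T1 = [4/5 3/5 0 22/5; -3/5 4/5 0 -4/5; 0 0 1 2; 0 0 0 1]
T3·…·T1 = [2/5 3/10 0 11/5; 3/5 -4/5 0 4/5; 0 0 3/2 3; 0 0 0 1]
T4·…·T1 = [2/5 3/10 -3/4 7/10; 3/5 -4/5 0 4/5; 0 0 3/2 3; 0 0 0 1]
T5·…·T1 = [2/5 3/10 -3/4 7/10; -1/5 -7/5 3/2 -3/5; 0 0 3/2 3; 0 0 0 1]
T6·…·T1 = [-2/5 -3/10 3/4 -7/10; -1/5 -7/5 3/2 -3/5; 0 0 3/2 3; 0 0 0 1]
det M = 3/4; M⁻¹ = [-14/5 3/5 4/5 -4; 2/5 -4/5 3/5 -2; 0 0 2/3 -2; 0 0 0 1]
M⁻¹ · (-73/20, -57/10, 3/2)ᵀ = (4, 2, -1)ᵀ

p = (4, 2, -1)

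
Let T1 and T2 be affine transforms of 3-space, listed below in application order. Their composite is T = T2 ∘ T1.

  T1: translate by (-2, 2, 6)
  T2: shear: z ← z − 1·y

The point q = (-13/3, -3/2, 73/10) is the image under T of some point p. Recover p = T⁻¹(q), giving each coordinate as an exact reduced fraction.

p = (-7/3, -7/2, -1/5)

T1 = [1 0 0 -2; 0 1 0 2; 0 0 1 6; 0 0 0 1]
T2·T1 = [1 0 0 -2; 0 1 0 2; 0 -1 1 4; 0 0 0 1]
det M = 1; M⁻¹ = [1 0 0 2; 0 1 0 -2; 0 1 1 -6; 0 0 0 1]
M⁻¹ · (-13/3, -3/2, 73/10)ᵀ = (-7/3, -7/2, -1/5)ᵀ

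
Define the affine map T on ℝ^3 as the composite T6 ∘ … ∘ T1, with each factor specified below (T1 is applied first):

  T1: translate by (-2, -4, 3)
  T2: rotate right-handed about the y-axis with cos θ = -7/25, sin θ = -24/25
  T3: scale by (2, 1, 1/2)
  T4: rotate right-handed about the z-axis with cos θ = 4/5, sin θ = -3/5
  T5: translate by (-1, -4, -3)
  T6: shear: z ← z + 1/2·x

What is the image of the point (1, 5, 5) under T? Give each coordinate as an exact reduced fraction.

T1 translate by (-2, -4, 3): (1, 5, 5) → (-1, 1, 8)
T2 rotate right-handed about the y-axis with cos θ = -7/25, sin θ = -24/25: (-1, 1, 8) → (-37/5, 1, -16/5)
T3 scale by (2, 1, 1/2): (-37/5, 1, -16/5) → (-74/5, 1, -8/5)
T4 rotate right-handed about the z-axis with cos θ = 4/5, sin θ = -3/5: (-74/5, 1, -8/5) → (-281/25, 242/25, -8/5)
T5 translate by (-1, -4, -3): (-281/25, 242/25, -8/5) → (-306/25, 142/25, -23/5)
T6 shear: z ← z + 1/2·x: (-306/25, 142/25, -23/5) → (-306/25, 142/25, -268/25)

T(p) = (-306/25, 142/25, -268/25)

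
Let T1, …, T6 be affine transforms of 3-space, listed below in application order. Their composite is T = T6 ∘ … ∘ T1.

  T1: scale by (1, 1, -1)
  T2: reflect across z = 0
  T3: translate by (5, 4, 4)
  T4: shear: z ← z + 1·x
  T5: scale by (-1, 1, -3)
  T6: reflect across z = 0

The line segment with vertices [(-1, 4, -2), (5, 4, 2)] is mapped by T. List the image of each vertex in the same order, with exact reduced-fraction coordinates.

image vertices: (-4, 8, 18), (-10, 8, 48)

T1 scale by (1, 1, -1): (-1, 4, -2) → (-1, 4, 2); (5, 4, 2) → (5, 4, -2)
T2 reflect across z = 0: (-1, 4, 2) → (-1, 4, -2); (5, 4, -2) → (5, 4, 2)
T3 translate by (5, 4, 4): (-1, 4, -2) → (4, 8, 2); (5, 4, 2) → (10, 8, 6)
T4 shear: z ← z + 1·x: (4, 8, 2) → (4, 8, 6); (10, 8, 6) → (10, 8, 16)
T5 scale by (-1, 1, -3): (4, 8, 6) → (-4, 8, -18); (10, 8, 16) → (-10, 8, -48)
T6 reflect across z = 0: (-4, 8, -18) → (-4, 8, 18); (-10, 8, -48) → (-10, 8, 48)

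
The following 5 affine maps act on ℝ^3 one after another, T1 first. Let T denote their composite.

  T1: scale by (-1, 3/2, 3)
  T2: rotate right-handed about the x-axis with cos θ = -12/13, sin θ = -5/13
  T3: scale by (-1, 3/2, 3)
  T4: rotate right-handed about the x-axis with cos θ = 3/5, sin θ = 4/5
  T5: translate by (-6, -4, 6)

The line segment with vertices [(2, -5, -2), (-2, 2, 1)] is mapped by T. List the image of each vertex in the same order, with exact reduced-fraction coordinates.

T1 scale by (-1, 3/2, 3): (2, -5, -2) → (-2, -15/2, -6); (-2, 2, 1) → (2, 3, 3)
T2 rotate right-handed about the x-axis with cos θ = -12/13, sin θ = -5/13: (-2, -15/2, -6) → (-2, 60/13, 219/26); (2, 3, 3) → (2, -21/13, -51/13)
T3 scale by (-1, 3/2, 3): (-2, 60/13, 219/26) → (2, 90/13, 657/26); (2, -21/13, -51/13) → (-2, -63/26, -153/13)
T4 rotate right-handed about the x-axis with cos θ = 3/5, sin θ = 4/5: (2, 90/13, 657/26) → (2, -1044/65, 207/10); (-2, -63/26, -153/13) → (-2, 207/26, -9)
T5 translate by (-6, -4, 6): (2, -1044/65, 207/10) → (-4, -1304/65, 267/10); (-2, 207/26, -9) → (-8, 103/26, -3)

image vertices: (-4, -1304/65, 267/10), (-8, 103/26, -3)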